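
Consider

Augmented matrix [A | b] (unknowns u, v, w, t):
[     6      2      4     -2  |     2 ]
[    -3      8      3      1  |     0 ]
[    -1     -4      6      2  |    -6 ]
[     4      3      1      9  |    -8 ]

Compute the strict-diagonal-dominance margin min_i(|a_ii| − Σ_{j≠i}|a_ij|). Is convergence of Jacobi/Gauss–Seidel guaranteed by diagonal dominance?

-2

row 1: |6| − (2+4+2) = -2
row 2: |8| − (3+3+1) = 1
row 3: |6| − (1+4+2) = -1
row 4: |9| − (4+3+1) = 1
minimum over rows = -2 → not strictly diagonally dominant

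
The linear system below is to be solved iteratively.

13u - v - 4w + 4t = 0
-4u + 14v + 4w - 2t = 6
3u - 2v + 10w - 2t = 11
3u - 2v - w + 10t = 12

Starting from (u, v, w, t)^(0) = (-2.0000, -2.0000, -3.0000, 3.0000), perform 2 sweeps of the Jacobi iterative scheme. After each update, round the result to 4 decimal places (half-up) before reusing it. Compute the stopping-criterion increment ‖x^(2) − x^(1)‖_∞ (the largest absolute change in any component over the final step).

2.3341

Iteration 1:
  u = (0 - (-1)·-2.0000 - (-4)·-3.0000 - (4)·3.0000) / (13) = -2.0000
  v = (6 - (-4)·-2.0000 - (4)·-3.0000 - (-2)·3.0000) / (14) = 1.1429
  w = (11 - (3)·-2.0000 - (-2)·-2.0000 - (-2)·3.0000) / (10) = 1.9000
  t = (12 - (3)·-2.0000 - (-2)·-2.0000 - (-1)·-3.0000) / (10) = 1.1000
Iteration 2:
  u = (0 - (-1)·1.1429 - (-4)·1.9000 - (4)·1.1000) / (13) = 0.3341
  v = (6 - (-4)·-2.0000 - (4)·1.9000 - (-2)·1.1000) / (14) = -0.5286
  w = (11 - (3)·-2.0000 - (-2)·1.1429 - (-2)·1.1000) / (10) = 2.1486
  t = (12 - (3)·-2.0000 - (-2)·1.1429 - (-1)·1.9000) / (10) = 2.2186
Change: (2.3341, -1.6715, 0.2486, 1.1186) → max |·| = 2.3341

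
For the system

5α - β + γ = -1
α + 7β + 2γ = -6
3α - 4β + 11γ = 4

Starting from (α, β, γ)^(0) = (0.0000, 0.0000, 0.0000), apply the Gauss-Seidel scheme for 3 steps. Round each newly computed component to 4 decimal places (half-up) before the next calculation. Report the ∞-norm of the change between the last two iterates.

0.0124

Iteration 1:
  α = (-1 - (-1)·0.0000 - (1)·0.0000) / (5) = -0.2000
  β = (-6 - (1)·-0.2000 - (2)·0.0000) / (7) = -0.8286
  γ = (4 - (3)·-0.2000 - (-4)·-0.8286) / (11) = 0.1169
Iteration 2:
  α = (-1 - (-1)·-0.8286 - (1)·0.1169) / (5) = -0.3891
  β = (-6 - (1)·-0.3891 - (2)·0.1169) / (7) = -0.8350
  γ = (4 - (3)·-0.3891 - (-4)·-0.8350) / (11) = 0.1661
Iteration 3:
  α = (-1 - (-1)·-0.8350 - (1)·0.1661) / (5) = -0.4002
  β = (-6 - (1)·-0.4002 - (2)·0.1661) / (7) = -0.8474
  γ = (4 - (3)·-0.4002 - (-4)·-0.8474) / (11) = 0.1646
Change: (-0.0111, -0.0124, -0.0015) → max |·| = 0.0124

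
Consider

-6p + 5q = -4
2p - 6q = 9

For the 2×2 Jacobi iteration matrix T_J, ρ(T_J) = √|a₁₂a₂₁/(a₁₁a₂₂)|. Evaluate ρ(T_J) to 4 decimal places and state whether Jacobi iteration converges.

0.5270

a₁₂a₂₁/(a₁₁a₂₂) = (5)·(2) / ((-6)·(-6)) = 0.277778
ρ = √|0.277778| = √0.277778 = 0.5270
ρ < 1, so Jacobi converges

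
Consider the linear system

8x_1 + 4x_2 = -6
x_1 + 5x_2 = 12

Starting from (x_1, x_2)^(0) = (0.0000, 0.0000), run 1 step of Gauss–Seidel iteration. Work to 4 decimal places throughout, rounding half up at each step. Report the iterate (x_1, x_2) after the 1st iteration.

(-0.7500, 2.5500)

Iteration 1:
  x_1 = (-6 - (4)·0.0000) / (8) = -0.7500
  x_2 = (12 - (1)·-0.7500) / (5) = 2.5500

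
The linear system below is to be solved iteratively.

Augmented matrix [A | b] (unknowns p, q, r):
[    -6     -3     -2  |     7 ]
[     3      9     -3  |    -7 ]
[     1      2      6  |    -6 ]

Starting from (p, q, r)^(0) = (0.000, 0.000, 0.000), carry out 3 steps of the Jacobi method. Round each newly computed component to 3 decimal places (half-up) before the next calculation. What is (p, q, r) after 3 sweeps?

(-0.624, -0.812, -0.685)

Iteration 1:
  p = (7 - (-3)·0.000 - (-2)·0.000) / (-6) = -1.167
  q = (-7 - (3)·0.000 - (-3)·0.000) / (9) = -0.778
  r = (-6 - (1)·0.000 - (2)·0.000) / (6) = -1.000
Iteration 2:
  p = (7 - (-3)·-0.778 - (-2)·-1.000) / (-6) = -0.444
  q = (-7 - (3)·-1.167 - (-3)·-1.000) / (9) = -0.722
  r = (-6 - (1)·-1.167 - (2)·-0.778) / (6) = -0.546
Iteration 3:
  p = (7 - (-3)·-0.722 - (-2)·-0.546) / (-6) = -0.624
  q = (-7 - (3)·-0.444 - (-3)·-0.546) / (9) = -0.812
  r = (-6 - (1)·-0.444 - (2)·-0.722) / (6) = -0.685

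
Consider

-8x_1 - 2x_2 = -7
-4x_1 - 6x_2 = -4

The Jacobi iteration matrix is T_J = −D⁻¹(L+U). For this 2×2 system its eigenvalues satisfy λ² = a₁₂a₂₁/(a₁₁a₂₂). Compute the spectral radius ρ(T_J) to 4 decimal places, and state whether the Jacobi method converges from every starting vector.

0.4082

a₁₂a₂₁/(a₁₁a₂₂) = (-2)·(-4) / ((-8)·(-6)) = 0.166667
ρ = √|0.166667| = √0.166667 = 0.4082
ρ < 1, so Jacobi converges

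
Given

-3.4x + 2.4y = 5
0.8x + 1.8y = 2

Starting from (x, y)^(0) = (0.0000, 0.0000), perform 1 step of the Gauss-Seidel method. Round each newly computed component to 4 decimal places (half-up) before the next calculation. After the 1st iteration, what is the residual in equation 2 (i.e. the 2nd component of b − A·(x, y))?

0.0000

Iteration 1:
  x = (5 - (2.4)·0.0000) / (-3.4) = -1.4706
  y = (2 - (0.8)·-1.4706) / (1.8) = 1.7647
Residual b − A·x = (-4.2353, 0.0000)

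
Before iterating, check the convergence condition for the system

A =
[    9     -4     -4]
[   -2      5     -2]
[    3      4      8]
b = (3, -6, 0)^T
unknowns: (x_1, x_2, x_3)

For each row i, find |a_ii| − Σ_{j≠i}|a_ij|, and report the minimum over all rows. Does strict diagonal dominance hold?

1

row 1: |9| − (4+4) = 1
row 2: |5| − (2+2) = 1
row 3: |8| − (3+4) = 1
minimum over rows = 1 → strictly diagonally dominant (convergence guaranteed)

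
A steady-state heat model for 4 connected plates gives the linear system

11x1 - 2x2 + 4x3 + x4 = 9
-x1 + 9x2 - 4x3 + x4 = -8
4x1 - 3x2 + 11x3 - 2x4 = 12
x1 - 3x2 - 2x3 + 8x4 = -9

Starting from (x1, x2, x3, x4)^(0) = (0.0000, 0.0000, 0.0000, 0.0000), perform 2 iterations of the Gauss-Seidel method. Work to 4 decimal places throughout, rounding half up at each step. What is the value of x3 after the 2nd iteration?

Iteration 1:
  x1 = (9 - (-2)·0.0000 - (4)·0.0000 - (1)·0.0000) / (11) = 0.8182
  x2 = (-8 - (-1)·0.8182 - (-4)·0.0000 - (1)·0.0000) / (9) = -0.7980
  x3 = (12 - (4)·0.8182 - (-3)·-0.7980 - (-2)·0.0000) / (11) = 0.5757
  x4 = (-9 - (1)·0.8182 - (-3)·-0.7980 - (-2)·0.5757) / (8) = -1.3826
Iteration 2:
  x1 = (9 - (-2)·-0.7980 - (4)·0.5757 - (1)·-1.3826) / (11) = 0.5894
  x2 = (-8 - (-1)·0.5894 - (-4)·0.5757 - (1)·-1.3826) / (9) = -0.4139
  x3 = (12 - (4)·0.5894 - (-3)·-0.4139 - (-2)·-1.3826) / (11) = 0.5123
  x4 = (-9 - (1)·0.5894 - (-3)·-0.4139 - (-2)·0.5123) / (8) = -1.2258

0.5123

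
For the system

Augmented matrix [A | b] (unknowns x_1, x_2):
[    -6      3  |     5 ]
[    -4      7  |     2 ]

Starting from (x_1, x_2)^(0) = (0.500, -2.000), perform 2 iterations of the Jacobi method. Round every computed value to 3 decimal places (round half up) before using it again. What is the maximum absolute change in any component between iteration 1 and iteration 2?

1.333

Iteration 1:
  x_1 = (5 - (3)·-2.000) / (-6) = -1.833
  x_2 = (2 - (-4)·0.500) / (7) = 0.571
Iteration 2:
  x_1 = (5 - (3)·0.571) / (-6) = -0.548
  x_2 = (2 - (-4)·-1.833) / (7) = -0.762
Change: (1.285, -1.333) → max |·| = 1.333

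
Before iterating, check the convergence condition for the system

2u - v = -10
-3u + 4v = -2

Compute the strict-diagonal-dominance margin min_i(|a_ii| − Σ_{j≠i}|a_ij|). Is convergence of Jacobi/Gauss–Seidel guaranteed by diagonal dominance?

1

row 1: |2| − (1) = 1
row 2: |4| − (3) = 1
minimum over rows = 1 → strictly diagonally dominant (convergence guaranteed)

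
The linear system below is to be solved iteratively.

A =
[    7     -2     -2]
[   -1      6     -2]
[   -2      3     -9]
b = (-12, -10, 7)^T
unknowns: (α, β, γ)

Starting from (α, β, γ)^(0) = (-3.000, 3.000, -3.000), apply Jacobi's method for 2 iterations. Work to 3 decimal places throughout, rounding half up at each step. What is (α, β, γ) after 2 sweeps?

(-2.365, -1.656, -1.453)

Iteration 1:
  α = (-12 - (-2)·3.000 - (-2)·-3.000) / (7) = -1.714
  β = (-10 - (-1)·-3.000 - (-2)·-3.000) / (6) = -3.167
  γ = (7 - (-2)·-3.000 - (3)·3.000) / (-9) = 0.889
Iteration 2:
  α = (-12 - (-2)·-3.167 - (-2)·0.889) / (7) = -2.365
  β = (-10 - (-1)·-1.714 - (-2)·0.889) / (6) = -1.656
  γ = (7 - (-2)·-1.714 - (3)·-3.167) / (-9) = -1.453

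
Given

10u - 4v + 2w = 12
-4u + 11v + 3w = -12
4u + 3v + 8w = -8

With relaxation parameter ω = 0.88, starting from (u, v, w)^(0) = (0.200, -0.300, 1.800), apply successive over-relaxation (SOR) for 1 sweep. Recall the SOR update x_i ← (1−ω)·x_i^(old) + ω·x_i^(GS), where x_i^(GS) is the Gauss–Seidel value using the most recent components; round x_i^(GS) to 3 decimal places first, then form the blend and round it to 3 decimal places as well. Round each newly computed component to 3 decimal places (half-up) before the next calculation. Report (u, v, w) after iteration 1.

Iteration 1:
  u: GS value = (12 - (-4)·-0.300 - (2)·1.800) / (10) = 0.720;  u ← (1−ω)·0.200 + ω·0.720 = 0.658
  v: GS value = (-12 - (-4)·0.658 - (3)·1.800) / (11) = -1.343;  v ← (1−ω)·-0.300 + ω·-1.343 = -1.218
  w: GS value = (-8 - (4)·0.658 - (3)·-1.218) / (8) = -0.872;  w ← (1−ω)·1.800 + ω·-0.872 = -0.551

(0.658, -1.218, -0.551)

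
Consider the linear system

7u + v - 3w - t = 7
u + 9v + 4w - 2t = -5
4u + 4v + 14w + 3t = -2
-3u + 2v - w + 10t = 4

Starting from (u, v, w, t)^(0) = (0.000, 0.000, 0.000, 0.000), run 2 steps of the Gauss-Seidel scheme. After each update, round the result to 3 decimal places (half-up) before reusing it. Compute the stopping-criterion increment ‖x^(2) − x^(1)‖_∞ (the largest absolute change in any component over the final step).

0.283

Iteration 1:
  u = (7 - (1)·0.000 - (-3)·0.000 - (-1)·0.000) / (7) = 1.000
  v = (-5 - (1)·1.000 - (4)·0.000 - (-2)·0.000) / (9) = -0.667
  w = (-2 - (4)·1.000 - (4)·-0.667 - (3)·0.000) / (14) = -0.238
  t = (4 - (-3)·1.000 - (2)·-0.667 - (-1)·-0.238) / (10) = 0.810
Iteration 2:
  u = (7 - (1)·-0.667 - (-3)·-0.238 - (-1)·0.810) / (7) = 1.109
  v = (-5 - (1)·1.109 - (4)·-0.238 - (-2)·0.810) / (9) = -0.393
  w = (-2 - (4)·1.109 - (4)·-0.393 - (3)·0.810) / (14) = -0.521
  t = (4 - (-3)·1.109 - (2)·-0.393 - (-1)·-0.521) / (10) = 0.759
Change: (0.109, 0.274, -0.283, -0.051) → max |·| = 0.283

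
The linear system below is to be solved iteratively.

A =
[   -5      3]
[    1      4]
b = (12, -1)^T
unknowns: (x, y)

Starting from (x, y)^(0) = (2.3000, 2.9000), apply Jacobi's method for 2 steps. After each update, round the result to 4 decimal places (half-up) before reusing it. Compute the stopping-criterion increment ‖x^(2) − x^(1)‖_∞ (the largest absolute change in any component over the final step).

2.2350

Iteration 1:
  x = (12 - (3)·2.9000) / (-5) = -0.6600
  y = (-1 - (1)·2.3000) / (4) = -0.8250
Iteration 2:
  x = (12 - (3)·-0.8250) / (-5) = -2.8950
  y = (-1 - (1)·-0.6600) / (4) = -0.0850
Change: (-2.2350, 0.7400) → max |·| = 2.2350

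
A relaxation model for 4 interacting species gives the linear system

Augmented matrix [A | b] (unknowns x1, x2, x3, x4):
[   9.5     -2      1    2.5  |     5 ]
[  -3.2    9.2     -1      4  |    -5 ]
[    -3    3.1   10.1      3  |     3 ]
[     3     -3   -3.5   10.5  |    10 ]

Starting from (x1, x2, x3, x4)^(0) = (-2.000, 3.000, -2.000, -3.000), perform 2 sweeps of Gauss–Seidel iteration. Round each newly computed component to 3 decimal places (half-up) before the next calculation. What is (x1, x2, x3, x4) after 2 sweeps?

Iteration 1:
  x1 = (5 - (-2)·3.000 - (1)·-2.000 - (2.5)·-3.000) / (9.5) = 2.158
  x2 = (-5 - (-3.2)·2.158 - (-1)·-2.000 - (4)·-3.000) / (9.2) = 1.294
  x3 = (3 - (-3)·2.158 - (3.1)·1.294 - (3)·-3.000) / (10.1) = 1.432
  x4 = (10 - (3)·2.158 - (-3)·1.294 - (-3.5)·1.432) / (10.5) = 1.183
Iteration 2:
  x1 = (5 - (-2)·1.294 - (1)·1.432 - (2.5)·1.183) / (9.5) = 0.337
  x2 = (-5 - (-3.2)·0.337 - (-1)·1.432 - (4)·1.183) / (9.2) = -0.785
  x3 = (3 - (-3)·0.337 - (3.1)·-0.785 - (3)·1.183) / (10.1) = 0.287
  x4 = (10 - (3)·0.337 - (-3)·-0.785 - (-3.5)·0.287) / (10.5) = 0.727

(0.337, -0.785, 0.287, 0.727)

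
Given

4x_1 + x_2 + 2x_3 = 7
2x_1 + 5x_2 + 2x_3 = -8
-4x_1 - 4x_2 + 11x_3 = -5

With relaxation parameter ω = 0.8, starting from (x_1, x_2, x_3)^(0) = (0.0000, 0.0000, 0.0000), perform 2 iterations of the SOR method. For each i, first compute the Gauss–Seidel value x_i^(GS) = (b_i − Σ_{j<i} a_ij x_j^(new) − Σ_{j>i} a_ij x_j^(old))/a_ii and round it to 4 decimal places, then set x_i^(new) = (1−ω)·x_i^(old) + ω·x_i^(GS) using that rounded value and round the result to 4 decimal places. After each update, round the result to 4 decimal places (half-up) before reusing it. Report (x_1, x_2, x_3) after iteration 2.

(2.2092, -2.1857, -0.4486)

Iteration 1:
  x_1: GS value = (7 - (1)·0.0000 - (2)·0.0000) / (4) = 1.7500;  x_1 ← (1−ω)·0.0000 + ω·1.7500 = 1.4000
  x_2: GS value = (-8 - (2)·1.4000 - (2)·0.0000) / (5) = -2.1600;  x_2 ← (1−ω)·0.0000 + ω·-2.1600 = -1.7280
  x_3: GS value = (-5 - (-4)·1.4000 - (-4)·-1.7280) / (11) = -0.5738;  x_3 ← (1−ω)·0.0000 + ω·-0.5738 = -0.4590
Iteration 2:
  x_1: GS value = (7 - (1)·-1.7280 - (2)·-0.4590) / (4) = 2.4115;  x_1 ← (1−ω)·1.4000 + ω·2.4115 = 2.2092
  x_2: GS value = (-8 - (2)·2.2092 - (2)·-0.4590) / (5) = -2.3001;  x_2 ← (1−ω)·-1.7280 + ω·-2.3001 = -2.1857
  x_3: GS value = (-5 - (-4)·2.2092 - (-4)·-2.1857) / (11) = -0.4460;  x_3 ← (1−ω)·-0.4590 + ω·-0.4460 = -0.4486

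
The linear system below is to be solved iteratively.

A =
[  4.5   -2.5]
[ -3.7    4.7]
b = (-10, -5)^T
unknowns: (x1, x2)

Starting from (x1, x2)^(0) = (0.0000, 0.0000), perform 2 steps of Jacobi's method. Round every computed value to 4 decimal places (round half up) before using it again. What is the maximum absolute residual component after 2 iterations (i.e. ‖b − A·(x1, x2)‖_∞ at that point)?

4.3736

Iteration 1:
  x1 = (-10 - (-2.5)·0.0000) / (4.5) = -2.2222
  x2 = (-5 - (-3.7)·0.0000) / (4.7) = -1.0638
Iteration 2:
  x1 = (-10 - (-2.5)·-1.0638) / (4.5) = -2.8132
  x2 = (-5 - (-3.7)·-2.2222) / (4.7) = -2.8132
Residual b − A·x = (-4.3736, -2.1868); ∞-norm = 4.3736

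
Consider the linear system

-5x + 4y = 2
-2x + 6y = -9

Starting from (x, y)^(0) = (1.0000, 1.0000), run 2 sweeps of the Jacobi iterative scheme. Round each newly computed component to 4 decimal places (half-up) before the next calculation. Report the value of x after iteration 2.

Iteration 1:
  x = (2 - (4)·1.0000) / (-5) = 0.4000
  y = (-9 - (-2)·1.0000) / (6) = -1.1667
Iteration 2:
  x = (2 - (4)·-1.1667) / (-5) = -1.3334
  y = (-9 - (-2)·0.4000) / (6) = -1.3667

-1.3334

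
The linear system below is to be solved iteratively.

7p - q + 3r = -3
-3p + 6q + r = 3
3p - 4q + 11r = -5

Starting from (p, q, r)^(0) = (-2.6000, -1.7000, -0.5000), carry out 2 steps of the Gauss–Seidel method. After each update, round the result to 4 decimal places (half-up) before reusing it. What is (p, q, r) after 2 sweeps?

Iteration 1:
  p = (-3 - (-1)·-1.7000 - (3)·-0.5000) / (7) = -0.4571
  q = (3 - (-3)·-0.4571 - (1)·-0.5000) / (6) = 0.3548
  r = (-5 - (3)·-0.4571 - (-4)·0.3548) / (11) = -0.2009
Iteration 2:
  p = (-3 - (-1)·0.3548 - (3)·-0.2009) / (7) = -0.2918
  q = (3 - (-3)·-0.2918 - (1)·-0.2009) / (6) = 0.3876
  r = (-5 - (3)·-0.2918 - (-4)·0.3876) / (11) = -0.2340

(-0.2918, 0.3876, -0.2340)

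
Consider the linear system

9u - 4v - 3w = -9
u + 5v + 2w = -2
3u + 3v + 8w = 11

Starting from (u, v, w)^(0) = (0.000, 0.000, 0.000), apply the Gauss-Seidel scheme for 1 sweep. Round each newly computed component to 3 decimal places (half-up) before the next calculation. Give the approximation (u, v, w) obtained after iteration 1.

(-1.000, -0.200, 1.825)

Iteration 1:
  u = (-9 - (-4)·0.000 - (-3)·0.000) / (9) = -1.000
  v = (-2 - (1)·-1.000 - (2)·0.000) / (5) = -0.200
  w = (11 - (3)·-1.000 - (3)·-0.200) / (8) = 1.825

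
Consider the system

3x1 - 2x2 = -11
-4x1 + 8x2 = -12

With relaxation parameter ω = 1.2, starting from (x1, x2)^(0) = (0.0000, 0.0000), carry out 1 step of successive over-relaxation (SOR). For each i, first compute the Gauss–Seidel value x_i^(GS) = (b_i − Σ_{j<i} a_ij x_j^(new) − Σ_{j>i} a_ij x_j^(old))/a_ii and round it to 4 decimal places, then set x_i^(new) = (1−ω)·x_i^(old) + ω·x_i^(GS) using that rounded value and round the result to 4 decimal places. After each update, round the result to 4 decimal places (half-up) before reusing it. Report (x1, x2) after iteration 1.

(-4.4000, -4.4400)

Iteration 1:
  x1: GS value = (-11 - (-2)·0.0000) / (3) = -3.6667;  x1 ← (1−ω)·0.0000 + ω·-3.6667 = -4.4000
  x2: GS value = (-12 - (-4)·-4.4000) / (8) = -3.7000;  x2 ← (1−ω)·0.0000 + ω·-3.7000 = -4.4400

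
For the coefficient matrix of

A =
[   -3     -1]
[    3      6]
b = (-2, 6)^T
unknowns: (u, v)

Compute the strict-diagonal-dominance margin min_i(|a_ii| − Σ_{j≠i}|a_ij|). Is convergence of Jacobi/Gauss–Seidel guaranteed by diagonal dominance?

row 1: |-3| − (1) = 2
row 2: |6| − (3) = 3
minimum over rows = 2 → strictly diagonally dominant (convergence guaranteed)

2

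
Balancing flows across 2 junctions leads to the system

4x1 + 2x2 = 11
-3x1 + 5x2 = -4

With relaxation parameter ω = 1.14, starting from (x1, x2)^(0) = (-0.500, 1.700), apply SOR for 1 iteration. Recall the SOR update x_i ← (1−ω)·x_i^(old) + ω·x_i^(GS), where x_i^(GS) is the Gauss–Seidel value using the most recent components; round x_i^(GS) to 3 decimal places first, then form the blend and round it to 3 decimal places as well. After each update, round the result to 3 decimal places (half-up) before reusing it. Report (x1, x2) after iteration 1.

(2.236, 0.380)

Iteration 1:
  x1: GS value = (11 - (2)·1.700) / (4) = 1.900;  x1 ← (1−ω)·-0.500 + ω·1.900 = 2.236
  x2: GS value = (-4 - (-3)·2.236) / (5) = 0.542;  x2 ← (1−ω)·1.700 + ω·0.542 = 0.380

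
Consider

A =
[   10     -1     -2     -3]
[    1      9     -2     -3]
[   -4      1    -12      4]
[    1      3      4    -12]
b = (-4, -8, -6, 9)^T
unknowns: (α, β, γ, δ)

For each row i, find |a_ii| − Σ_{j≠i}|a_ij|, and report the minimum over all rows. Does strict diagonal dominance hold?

3

row 1: |10| − (1+2+3) = 4
row 2: |9| − (1+2+3) = 3
row 3: |-12| − (4+1+4) = 3
row 4: |-12| − (1+3+4) = 4
minimum over rows = 3 → strictly diagonally dominant (convergence guaranteed)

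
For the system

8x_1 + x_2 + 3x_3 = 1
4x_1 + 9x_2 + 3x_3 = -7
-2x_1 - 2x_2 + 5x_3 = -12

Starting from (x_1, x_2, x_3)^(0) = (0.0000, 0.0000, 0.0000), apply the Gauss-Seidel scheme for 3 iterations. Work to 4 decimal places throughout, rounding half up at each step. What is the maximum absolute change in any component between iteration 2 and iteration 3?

Iteration 1:
  x_1 = (1 - (1)·0.0000 - (3)·0.0000) / (8) = 0.1250
  x_2 = (-7 - (4)·0.1250 - (3)·0.0000) / (9) = -0.8333
  x_3 = (-12 - (-2)·0.1250 - (-2)·-0.8333) / (5) = -2.6833
Iteration 2:
  x_1 = (1 - (1)·-0.8333 - (3)·-2.6833) / (8) = 1.2354
  x_2 = (-7 - (4)·1.2354 - (3)·-2.6833) / (9) = -0.4324
  x_3 = (-12 - (-2)·1.2354 - (-2)·-0.4324) / (5) = -2.0788
Iteration 3:
  x_1 = (1 - (1)·-0.4324 - (3)·-2.0788) / (8) = 0.9586
  x_2 = (-7 - (4)·0.9586 - (3)·-2.0788) / (9) = -0.5109
  x_3 = (-12 - (-2)·0.9586 - (-2)·-0.5109) / (5) = -2.2209
Change: (-0.2768, -0.0785, -0.1421) → max |·| = 0.2768

0.2768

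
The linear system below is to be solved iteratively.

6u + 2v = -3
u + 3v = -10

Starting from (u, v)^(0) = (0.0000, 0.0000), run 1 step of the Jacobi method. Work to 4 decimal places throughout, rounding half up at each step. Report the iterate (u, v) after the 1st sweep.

(-0.5000, -3.3333)

Iteration 1:
  u = (-3 - (2)·0.0000) / (6) = -0.5000
  v = (-10 - (1)·0.0000) / (3) = -3.3333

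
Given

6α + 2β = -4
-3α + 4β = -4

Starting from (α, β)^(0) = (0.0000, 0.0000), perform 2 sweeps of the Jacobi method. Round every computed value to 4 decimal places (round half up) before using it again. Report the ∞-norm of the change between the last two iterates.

0.5000

Iteration 1:
  α = (-4 - (2)·0.0000) / (6) = -0.6667
  β = (-4 - (-3)·0.0000) / (4) = -1.0000
Iteration 2:
  α = (-4 - (2)·-1.0000) / (6) = -0.3333
  β = (-4 - (-3)·-0.6667) / (4) = -1.5000
Change: (0.3334, -0.5000) → max |·| = 0.5000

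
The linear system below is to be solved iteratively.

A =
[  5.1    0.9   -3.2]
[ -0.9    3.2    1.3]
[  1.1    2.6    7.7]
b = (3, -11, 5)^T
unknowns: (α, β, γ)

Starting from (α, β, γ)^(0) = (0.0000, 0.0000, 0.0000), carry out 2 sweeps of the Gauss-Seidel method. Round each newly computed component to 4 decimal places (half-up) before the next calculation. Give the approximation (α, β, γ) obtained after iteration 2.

Iteration 1:
  α = (3 - (0.9)·0.0000 - (-3.2)·0.0000) / (5.1) = 0.5882
  β = (-11 - (-0.9)·0.5882 - (1.3)·0.0000) / (3.2) = -3.2721
  γ = (5 - (1.1)·0.5882 - (2.6)·-3.2721) / (7.7) = 1.6702
Iteration 2:
  α = (3 - (0.9)·-3.2721 - (-3.2)·1.6702) / (5.1) = 2.2136
  β = (-11 - (-0.9)·2.2136 - (1.3)·1.6702) / (3.2) = -3.4934
  γ = (5 - (1.1)·2.2136 - (2.6)·-3.4934) / (7.7) = 1.5127

(2.2136, -3.4934, 1.5127)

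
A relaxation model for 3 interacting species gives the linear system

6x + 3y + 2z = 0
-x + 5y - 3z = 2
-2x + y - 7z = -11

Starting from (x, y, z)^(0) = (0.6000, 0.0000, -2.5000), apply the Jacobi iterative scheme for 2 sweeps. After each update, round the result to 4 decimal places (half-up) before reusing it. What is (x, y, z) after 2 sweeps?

(0.0233, 1.4067, 1.1933)

Iteration 1:
  x = (0 - (3)·0.0000 - (2)·-2.5000) / (6) = 0.8333
  y = (2 - (-1)·0.6000 - (-3)·-2.5000) / (5) = -0.9800
  z = (-11 - (-2)·0.6000 - (1)·0.0000) / (-7) = 1.4000
Iteration 2:
  x = (0 - (3)·-0.9800 - (2)·1.4000) / (6) = 0.0233
  y = (2 - (-1)·0.8333 - (-3)·1.4000) / (5) = 1.4067
  z = (-11 - (-2)·0.8333 - (1)·-0.9800) / (-7) = 1.1933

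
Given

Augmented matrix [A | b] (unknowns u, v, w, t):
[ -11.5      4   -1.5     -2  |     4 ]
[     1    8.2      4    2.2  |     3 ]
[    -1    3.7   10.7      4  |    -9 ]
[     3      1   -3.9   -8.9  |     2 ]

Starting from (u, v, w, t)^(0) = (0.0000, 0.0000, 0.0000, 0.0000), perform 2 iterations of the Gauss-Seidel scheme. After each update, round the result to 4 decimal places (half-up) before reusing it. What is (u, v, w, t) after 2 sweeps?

Iteration 1:
  u = (4 - (4)·0.0000 - (-1.5)·0.0000 - (-2)·0.0000) / (-11.5) = -0.3478
  v = (3 - (1)·-0.3478 - (4)·0.0000 - (2.2)·0.0000) / (8.2) = 0.4083
  w = (-9 - (-1)·-0.3478 - (3.7)·0.4083 - (4)·0.0000) / (10.7) = -1.0148
  t = (2 - (3)·-0.3478 - (1)·0.4083 - (-3.9)·-1.0148) / (-8.9) = 0.1486
Iteration 2:
  u = (4 - (4)·0.4083 - (-1.5)·-1.0148 - (-2)·0.1486) / (-11.5) = -0.0993
  v = (3 - (1)·-0.0993 - (4)·-1.0148 - (2.2)·0.1486) / (8.2) = 0.8331
  w = (-9 - (-1)·-0.0993 - (3.7)·0.8331 - (4)·0.1486) / (10.7) = -1.1940
  t = (2 - (3)·-0.0993 - (1)·0.8331 - (-3.9)·-1.1940) / (-8.9) = 0.3586

(-0.0993, 0.8331, -1.1940, 0.3586)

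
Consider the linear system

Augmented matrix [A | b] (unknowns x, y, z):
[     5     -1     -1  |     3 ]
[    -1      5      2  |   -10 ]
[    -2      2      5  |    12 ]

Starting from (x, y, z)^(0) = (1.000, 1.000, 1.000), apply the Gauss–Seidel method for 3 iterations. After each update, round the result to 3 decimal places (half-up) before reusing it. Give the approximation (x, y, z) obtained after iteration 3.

(0.757, -3.479, 4.094)

Iteration 1:
  x = (3 - (-1)·1.000 - (-1)·1.000) / (5) = 1.000
  y = (-10 - (-1)·1.000 - (2)·1.000) / (5) = -2.200
  z = (12 - (-2)·1.000 - (2)·-2.200) / (5) = 3.680
Iteration 2:
  x = (3 - (-1)·-2.200 - (-1)·3.680) / (5) = 0.896
  y = (-10 - (-1)·0.896 - (2)·3.680) / (5) = -3.293
  z = (12 - (-2)·0.896 - (2)·-3.293) / (5) = 4.076
Iteration 3:
  x = (3 - (-1)·-3.293 - (-1)·4.076) / (5) = 0.757
  y = (-10 - (-1)·0.757 - (2)·4.076) / (5) = -3.479
  z = (12 - (-2)·0.757 - (2)·-3.479) / (5) = 4.094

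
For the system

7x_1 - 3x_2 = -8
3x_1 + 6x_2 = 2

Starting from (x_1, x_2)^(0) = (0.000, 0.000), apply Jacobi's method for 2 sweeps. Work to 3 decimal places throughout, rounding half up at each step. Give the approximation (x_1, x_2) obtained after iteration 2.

Iteration 1:
  x_1 = (-8 - (-3)·0.000) / (7) = -1.143
  x_2 = (2 - (3)·0.000) / (6) = 0.333
Iteration 2:
  x_1 = (-8 - (-3)·0.333) / (7) = -1.000
  x_2 = (2 - (3)·-1.143) / (6) = 0.905

(-1.000, 0.905)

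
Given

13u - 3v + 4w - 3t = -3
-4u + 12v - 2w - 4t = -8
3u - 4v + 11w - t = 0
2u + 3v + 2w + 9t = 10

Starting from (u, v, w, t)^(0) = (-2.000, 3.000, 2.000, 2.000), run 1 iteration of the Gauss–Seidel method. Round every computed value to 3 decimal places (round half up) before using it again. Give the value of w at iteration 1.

Iteration 1:
  u = (-3 - (-3)·3.000 - (4)·2.000 - (-3)·2.000) / (13) = 0.308
  v = (-8 - (-4)·0.308 - (-2)·2.000 - (-4)·2.000) / (12) = 0.436
  w = (0 - (3)·0.308 - (-4)·0.436 - (-1)·2.000) / (11) = 0.256
  t = (10 - (2)·0.308 - (3)·0.436 - (2)·0.256) / (9) = 0.840

0.256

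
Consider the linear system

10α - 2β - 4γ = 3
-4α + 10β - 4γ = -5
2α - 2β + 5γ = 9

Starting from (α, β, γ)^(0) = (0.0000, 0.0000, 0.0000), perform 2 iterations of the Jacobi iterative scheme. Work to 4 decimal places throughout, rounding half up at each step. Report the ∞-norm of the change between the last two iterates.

0.8400

Iteration 1:
  α = (3 - (-2)·0.0000 - (-4)·0.0000) / (10) = 0.3000
  β = (-5 - (-4)·0.0000 - (-4)·0.0000) / (10) = -0.5000
  γ = (9 - (2)·0.0000 - (-2)·0.0000) / (5) = 1.8000
Iteration 2:
  α = (3 - (-2)·-0.5000 - (-4)·1.8000) / (10) = 0.9200
  β = (-5 - (-4)·0.3000 - (-4)·1.8000) / (10) = 0.3400
  γ = (9 - (2)·0.3000 - (-2)·-0.5000) / (5) = 1.4800
Change: (0.6200, 0.8400, -0.3200) → max |·| = 0.8400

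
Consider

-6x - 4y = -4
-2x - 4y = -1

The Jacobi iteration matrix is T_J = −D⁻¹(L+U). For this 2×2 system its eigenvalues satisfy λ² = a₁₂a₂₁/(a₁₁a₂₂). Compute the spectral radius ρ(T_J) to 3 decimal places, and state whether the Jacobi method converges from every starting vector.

a₁₂a₂₁/(a₁₁a₂₂) = (-4)·(-2) / ((-6)·(-4)) = 0.333333
ρ = √|0.333333| = √0.333333 = 0.577
ρ < 1, so Jacobi converges

0.577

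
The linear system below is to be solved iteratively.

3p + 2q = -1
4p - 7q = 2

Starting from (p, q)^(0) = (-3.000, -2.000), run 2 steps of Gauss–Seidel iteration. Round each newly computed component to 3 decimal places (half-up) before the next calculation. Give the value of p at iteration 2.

-0.524

Iteration 1:
  p = (-1 - (2)·-2.000) / (3) = 1.000
  q = (2 - (4)·1.000) / (-7) = 0.286
Iteration 2:
  p = (-1 - (2)·0.286) / (3) = -0.524
  q = (2 - (4)·-0.524) / (-7) = -0.585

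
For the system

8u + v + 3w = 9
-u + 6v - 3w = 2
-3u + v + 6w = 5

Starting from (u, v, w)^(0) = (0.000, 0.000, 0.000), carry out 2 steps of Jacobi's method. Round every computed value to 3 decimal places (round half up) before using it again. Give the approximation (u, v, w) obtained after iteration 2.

(0.771, 0.937, 1.340)

Iteration 1:
  u = (9 - (1)·0.000 - (3)·0.000) / (8) = 1.125
  v = (2 - (-1)·0.000 - (-3)·0.000) / (6) = 0.333
  w = (5 - (-3)·0.000 - (1)·0.000) / (6) = 0.833
Iteration 2:
  u = (9 - (1)·0.333 - (3)·0.833) / (8) = 0.771
  v = (2 - (-1)·1.125 - (-3)·0.833) / (6) = 0.937
  w = (5 - (-3)·1.125 - (1)·0.333) / (6) = 1.340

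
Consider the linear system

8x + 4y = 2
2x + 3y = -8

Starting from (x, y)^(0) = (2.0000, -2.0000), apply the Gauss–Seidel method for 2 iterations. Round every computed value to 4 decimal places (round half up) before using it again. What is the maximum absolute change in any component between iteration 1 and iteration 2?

Iteration 1:
  x = (2 - (4)·-2.0000) / (8) = 1.2500
  y = (-8 - (2)·1.2500) / (3) = -3.5000
Iteration 2:
  x = (2 - (4)·-3.5000) / (8) = 2.0000
  y = (-8 - (2)·2.0000) / (3) = -4.0000
Change: (0.7500, -0.5000) → max |·| = 0.7500

0.7500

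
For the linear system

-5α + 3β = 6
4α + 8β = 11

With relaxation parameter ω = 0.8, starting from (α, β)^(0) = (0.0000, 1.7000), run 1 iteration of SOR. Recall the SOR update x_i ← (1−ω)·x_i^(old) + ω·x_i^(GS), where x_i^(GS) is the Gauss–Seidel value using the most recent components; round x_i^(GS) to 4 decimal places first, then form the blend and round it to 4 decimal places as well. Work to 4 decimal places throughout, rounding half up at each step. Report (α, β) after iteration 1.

Iteration 1:
  α: GS value = (6 - (3)·1.7000) / (-5) = -0.1800;  α ← (1−ω)·0.0000 + ω·-0.1800 = -0.1440
  β: GS value = (11 - (4)·-0.1440) / (8) = 1.4470;  β ← (1−ω)·1.7000 + ω·1.4470 = 1.4976

(-0.1440, 1.4976)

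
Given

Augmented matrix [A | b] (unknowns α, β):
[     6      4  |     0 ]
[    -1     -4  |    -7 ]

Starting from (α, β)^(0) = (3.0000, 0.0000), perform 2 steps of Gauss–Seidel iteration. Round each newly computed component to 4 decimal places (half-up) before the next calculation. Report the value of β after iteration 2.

Iteration 1:
  α = (0 - (4)·0.0000) / (6) = 0.0000
  β = (-7 - (-1)·0.0000) / (-4) = 1.7500
Iteration 2:
  α = (0 - (4)·1.7500) / (6) = -1.1667
  β = (-7 - (-1)·-1.1667) / (-4) = 2.0417

2.0417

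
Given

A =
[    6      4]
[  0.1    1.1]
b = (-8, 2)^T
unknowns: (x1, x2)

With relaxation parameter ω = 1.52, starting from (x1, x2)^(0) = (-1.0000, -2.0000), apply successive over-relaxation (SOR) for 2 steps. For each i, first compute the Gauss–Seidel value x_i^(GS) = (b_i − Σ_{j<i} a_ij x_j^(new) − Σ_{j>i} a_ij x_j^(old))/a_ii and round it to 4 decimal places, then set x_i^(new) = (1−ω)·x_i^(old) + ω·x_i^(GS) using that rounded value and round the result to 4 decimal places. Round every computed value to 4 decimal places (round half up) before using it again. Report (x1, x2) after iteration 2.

(-6.0786, 1.6631)

Iteration 1:
  x1: GS value = (-8 - (4)·-2.0000) / (6) = 0.0000;  x1 ← (1−ω)·-1.0000 + ω·0.0000 = 0.5200
  x2: GS value = (2 - (0.1)·0.5200) / (1.1) = 1.7709;  x2 ← (1−ω)·-2.0000 + ω·1.7709 = 3.7318
Iteration 2:
  x1: GS value = (-8 - (4)·3.7318) / (6) = -3.8212;  x1 ← (1−ω)·0.5200 + ω·-3.8212 = -6.0786
  x2: GS value = (2 - (0.1)·-6.0786) / (1.1) = 2.3708;  x2 ← (1−ω)·3.7318 + ω·2.3708 = 1.6631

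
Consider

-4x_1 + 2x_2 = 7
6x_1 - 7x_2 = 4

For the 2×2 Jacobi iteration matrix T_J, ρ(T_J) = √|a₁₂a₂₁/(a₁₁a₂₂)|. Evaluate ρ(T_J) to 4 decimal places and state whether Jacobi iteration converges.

0.6547

a₁₂a₂₁/(a₁₁a₂₂) = (2)·(6) / ((-4)·(-7)) = 0.428571
ρ = √|0.428571| = √0.428571 = 0.6547
ρ < 1, so Jacobi converges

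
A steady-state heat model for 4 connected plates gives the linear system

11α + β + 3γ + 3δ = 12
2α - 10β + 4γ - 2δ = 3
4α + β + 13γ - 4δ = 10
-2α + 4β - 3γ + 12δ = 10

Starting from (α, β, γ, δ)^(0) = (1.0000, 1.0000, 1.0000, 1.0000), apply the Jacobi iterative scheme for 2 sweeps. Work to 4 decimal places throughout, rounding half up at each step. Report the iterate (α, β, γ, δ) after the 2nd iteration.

(0.6430, -0.1155, 0.9038, 1.0488)

Iteration 1:
  α = (12 - (1)·1.0000 - (3)·1.0000 - (3)·1.0000) / (11) = 0.4545
  β = (3 - (2)·1.0000 - (4)·1.0000 - (-2)·1.0000) / (-10) = 0.1000
  γ = (10 - (4)·1.0000 - (1)·1.0000 - (-4)·1.0000) / (13) = 0.6923
  δ = (10 - (-2)·1.0000 - (4)·1.0000 - (-3)·1.0000) / (12) = 0.9167
Iteration 2:
  α = (12 - (1)·0.1000 - (3)·0.6923 - (3)·0.9167) / (11) = 0.6430
  β = (3 - (2)·0.4545 - (4)·0.6923 - (-2)·0.9167) / (-10) = -0.1155
  γ = (10 - (4)·0.4545 - (1)·0.1000 - (-4)·0.9167) / (13) = 0.9038
  δ = (10 - (-2)·0.4545 - (4)·0.1000 - (-3)·0.6923) / (12) = 1.0488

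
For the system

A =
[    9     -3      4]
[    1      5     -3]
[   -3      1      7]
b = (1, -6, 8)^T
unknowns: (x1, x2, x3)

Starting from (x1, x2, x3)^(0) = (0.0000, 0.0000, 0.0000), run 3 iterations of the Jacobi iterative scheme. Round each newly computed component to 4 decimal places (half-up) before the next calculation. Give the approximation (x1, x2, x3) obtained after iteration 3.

(-0.6730, -0.2235, 0.8780)

Iteration 1:
  x1 = (1 - (-3)·0.0000 - (4)·0.0000) / (9) = 0.1111
  x2 = (-6 - (1)·0.0000 - (-3)·0.0000) / (5) = -1.2000
  x3 = (8 - (-3)·0.0000 - (1)·0.0000) / (7) = 1.1429
Iteration 2:
  x1 = (1 - (-3)·-1.2000 - (4)·1.1429) / (9) = -0.7968
  x2 = (-6 - (1)·0.1111 - (-3)·1.1429) / (5) = -0.5365
  x3 = (8 - (-3)·0.1111 - (1)·-1.2000) / (7) = 1.3619
Iteration 3:
  x1 = (1 - (-3)·-0.5365 - (4)·1.3619) / (9) = -0.6730
  x2 = (-6 - (1)·-0.7968 - (-3)·1.3619) / (5) = -0.2235
  x3 = (8 - (-3)·-0.7968 - (1)·-0.5365) / (7) = 0.8780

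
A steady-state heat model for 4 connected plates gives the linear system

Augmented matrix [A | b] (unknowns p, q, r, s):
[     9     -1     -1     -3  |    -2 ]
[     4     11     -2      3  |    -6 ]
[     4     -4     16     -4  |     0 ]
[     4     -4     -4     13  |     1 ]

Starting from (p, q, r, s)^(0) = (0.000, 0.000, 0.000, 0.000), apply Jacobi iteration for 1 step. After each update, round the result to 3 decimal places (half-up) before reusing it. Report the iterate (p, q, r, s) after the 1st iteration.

Iteration 1:
  p = (-2 - (-1)·0.000 - (-1)·0.000 - (-3)·0.000) / (9) = -0.222
  q = (-6 - (4)·0.000 - (-2)·0.000 - (3)·0.000) / (11) = -0.545
  r = (0 - (4)·0.000 - (-4)·0.000 - (-4)·0.000) / (16) = 0.000
  s = (1 - (4)·0.000 - (-4)·0.000 - (-4)·0.000) / (13) = 0.077

(-0.222, -0.545, 0.000, 0.077)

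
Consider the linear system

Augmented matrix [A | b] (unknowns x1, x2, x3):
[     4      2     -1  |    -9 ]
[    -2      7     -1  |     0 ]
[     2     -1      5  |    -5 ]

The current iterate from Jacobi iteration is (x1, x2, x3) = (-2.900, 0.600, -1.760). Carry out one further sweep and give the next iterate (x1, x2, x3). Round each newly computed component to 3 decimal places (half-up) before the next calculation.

One sweep:
  x1 = (-9 - (2)·0.600 - (-1)·-1.760) / (4) = -2.990
  x2 = (0 - (-2)·-2.900 - (-1)·-1.760) / (7) = -1.080
  x3 = (-5 - (2)·-2.900 - (-1)·0.600) / (5) = 0.280

(-2.990, -1.080, 0.280)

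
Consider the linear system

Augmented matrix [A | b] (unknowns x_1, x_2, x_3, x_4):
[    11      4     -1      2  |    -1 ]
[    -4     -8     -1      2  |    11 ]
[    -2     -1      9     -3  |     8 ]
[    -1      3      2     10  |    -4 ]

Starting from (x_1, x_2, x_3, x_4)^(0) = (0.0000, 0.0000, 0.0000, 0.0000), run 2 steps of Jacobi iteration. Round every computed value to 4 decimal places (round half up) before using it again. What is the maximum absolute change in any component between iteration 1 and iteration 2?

Iteration 1:
  x_1 = (-1 - (4)·0.0000 - (-1)·0.0000 - (2)·0.0000) / (11) = -0.0909
  x_2 = (11 - (-4)·0.0000 - (-1)·0.0000 - (2)·0.0000) / (-8) = -1.3750
  x_3 = (8 - (-2)·0.0000 - (-1)·0.0000 - (-3)·0.0000) / (9) = 0.8889
  x_4 = (-4 - (-1)·0.0000 - (3)·0.0000 - (2)·0.0000) / (10) = -0.4000
Iteration 2:
  x_1 = (-1 - (4)·-1.3750 - (-1)·0.8889 - (2)·-0.4000) / (11) = 0.5626
  x_2 = (11 - (-4)·-0.0909 - (-1)·0.8889 - (2)·-0.4000) / (-8) = -1.5407
  x_3 = (8 - (-2)·-0.0909 - (-1)·-1.3750 - (-3)·-0.4000) / (9) = 0.5826
  x_4 = (-4 - (-1)·-0.0909 - (3)·-1.3750 - (2)·0.8889) / (10) = -0.1744
Change: (0.6535, -0.1657, -0.3063, 0.2256) → max |·| = 0.6535

0.6535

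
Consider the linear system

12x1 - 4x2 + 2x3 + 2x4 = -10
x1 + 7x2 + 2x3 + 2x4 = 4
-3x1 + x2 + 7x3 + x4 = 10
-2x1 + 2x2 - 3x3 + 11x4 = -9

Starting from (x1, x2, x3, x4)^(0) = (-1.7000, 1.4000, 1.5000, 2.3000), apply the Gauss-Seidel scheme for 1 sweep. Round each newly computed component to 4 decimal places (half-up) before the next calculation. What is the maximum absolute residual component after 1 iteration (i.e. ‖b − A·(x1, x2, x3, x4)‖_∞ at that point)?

7.6206

Iteration 1:
  x1 = (-10 - (-4)·1.4000 - (2)·1.5000 - (2)·2.3000) / (12) = -1.0000
  x2 = (4 - (1)·-1.0000 - (2)·1.5000 - (2)·2.3000) / (7) = -0.3714
  x3 = (10 - (-3)·-1.0000 - (1)·-0.3714 - (1)·2.3000) / (7) = 0.7245
  x4 = (-9 - (-2)·-1.0000 - (2)·-0.3714 - (-3)·0.7245) / (11) = -0.7349
Residual b − A·x = (0.5352, 7.6206, 3.0348, 0.0002); ∞-norm = 7.6206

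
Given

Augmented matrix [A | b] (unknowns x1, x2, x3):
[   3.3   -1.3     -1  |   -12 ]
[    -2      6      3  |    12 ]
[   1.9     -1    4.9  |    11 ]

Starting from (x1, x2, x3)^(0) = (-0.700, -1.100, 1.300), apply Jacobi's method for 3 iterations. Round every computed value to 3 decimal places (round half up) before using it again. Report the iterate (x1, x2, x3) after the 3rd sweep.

(-2.601, -0.783, 3.139)

Iteration 1:
  x1 = (-12 - (-1.3)·-1.100 - (-1)·1.300) / (3.3) = -3.676
  x2 = (12 - (-2)·-0.700 - (3)·1.300) / (6) = 1.117
  x3 = (11 - (1.9)·-0.700 - (-1)·-1.100) / (4.9) = 2.292
Iteration 2:
  x1 = (-12 - (-1.3)·1.117 - (-1)·2.292) / (3.3) = -2.502
  x2 = (12 - (-2)·-3.676 - (3)·2.292) / (6) = -0.371
  x3 = (11 - (1.9)·-3.676 - (-1)·1.117) / (4.9) = 3.898
Iteration 3:
  x1 = (-12 - (-1.3)·-0.371 - (-1)·3.898) / (3.3) = -2.601
  x2 = (12 - (-2)·-2.502 - (3)·3.898) / (6) = -0.783
  x3 = (11 - (1.9)·-2.502 - (-1)·-0.371) / (4.9) = 3.139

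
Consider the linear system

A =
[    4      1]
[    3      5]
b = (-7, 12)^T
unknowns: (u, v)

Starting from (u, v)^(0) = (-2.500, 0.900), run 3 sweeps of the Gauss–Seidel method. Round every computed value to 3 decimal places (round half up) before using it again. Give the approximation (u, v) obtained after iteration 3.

Iteration 1:
  u = (-7 - (1)·0.900) / (4) = -1.975
  v = (12 - (3)·-1.975) / (5) = 3.585
Iteration 2:
  u = (-7 - (1)·3.585) / (4) = -2.646
  v = (12 - (3)·-2.646) / (5) = 3.988
Iteration 3:
  u = (-7 - (1)·3.988) / (4) = -2.747
  v = (12 - (3)·-2.747) / (5) = 4.048

(-2.747, 4.048)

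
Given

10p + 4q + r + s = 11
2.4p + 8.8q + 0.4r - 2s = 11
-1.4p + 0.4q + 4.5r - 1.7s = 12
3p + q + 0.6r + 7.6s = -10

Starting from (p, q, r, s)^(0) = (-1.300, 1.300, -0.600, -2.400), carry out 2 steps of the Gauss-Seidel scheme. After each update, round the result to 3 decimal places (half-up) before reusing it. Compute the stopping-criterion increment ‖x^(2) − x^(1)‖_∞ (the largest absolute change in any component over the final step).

0.199

Iteration 1:
  p = (11 - (4)·1.300 - (1)·-0.600 - (1)·-2.400) / (10) = 0.880
  q = (11 - (2.4)·0.880 - (0.4)·-0.600 - (-2)·-2.400) / (8.8) = 0.492
  r = (12 - (-1.4)·0.880 - (0.4)·0.492 - (-1.7)·-2.400) / (4.5) = 1.990
  s = (-10 - (3)·0.880 - (1)·0.492 - (0.6)·1.990) / (7.6) = -1.885
Iteration 2:
  p = (11 - (4)·0.492 - (1)·1.990 - (1)·-1.885) / (10) = 0.893
  q = (11 - (2.4)·0.893 - (0.4)·1.990 - (-2)·-1.885) / (8.8) = 0.488
  r = (12 - (-1.4)·0.893 - (0.4)·0.488 - (-1.7)·-1.885) / (4.5) = 2.189
  s = (-10 - (3)·0.893 - (1)·0.488 - (0.6)·2.189) / (7.6) = -1.905
Change: (0.013, -0.004, 0.199, -0.020) → max |·| = 0.199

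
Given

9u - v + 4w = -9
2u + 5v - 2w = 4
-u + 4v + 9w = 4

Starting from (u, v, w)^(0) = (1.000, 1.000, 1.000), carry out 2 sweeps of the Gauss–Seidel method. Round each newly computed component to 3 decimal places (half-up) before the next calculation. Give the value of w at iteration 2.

0.001

Iteration 1:
  u = (-9 - (-1)·1.000 - (4)·1.000) / (9) = -1.333
  v = (4 - (2)·-1.333 - (-2)·1.000) / (5) = 1.733
  w = (4 - (-1)·-1.333 - (4)·1.733) / (9) = -0.474
Iteration 2:
  u = (-9 - (-1)·1.733 - (4)·-0.474) / (9) = -0.597
  v = (4 - (2)·-0.597 - (-2)·-0.474) / (5) = 0.849
  w = (4 - (-1)·-0.597 - (4)·0.849) / (9) = 0.001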